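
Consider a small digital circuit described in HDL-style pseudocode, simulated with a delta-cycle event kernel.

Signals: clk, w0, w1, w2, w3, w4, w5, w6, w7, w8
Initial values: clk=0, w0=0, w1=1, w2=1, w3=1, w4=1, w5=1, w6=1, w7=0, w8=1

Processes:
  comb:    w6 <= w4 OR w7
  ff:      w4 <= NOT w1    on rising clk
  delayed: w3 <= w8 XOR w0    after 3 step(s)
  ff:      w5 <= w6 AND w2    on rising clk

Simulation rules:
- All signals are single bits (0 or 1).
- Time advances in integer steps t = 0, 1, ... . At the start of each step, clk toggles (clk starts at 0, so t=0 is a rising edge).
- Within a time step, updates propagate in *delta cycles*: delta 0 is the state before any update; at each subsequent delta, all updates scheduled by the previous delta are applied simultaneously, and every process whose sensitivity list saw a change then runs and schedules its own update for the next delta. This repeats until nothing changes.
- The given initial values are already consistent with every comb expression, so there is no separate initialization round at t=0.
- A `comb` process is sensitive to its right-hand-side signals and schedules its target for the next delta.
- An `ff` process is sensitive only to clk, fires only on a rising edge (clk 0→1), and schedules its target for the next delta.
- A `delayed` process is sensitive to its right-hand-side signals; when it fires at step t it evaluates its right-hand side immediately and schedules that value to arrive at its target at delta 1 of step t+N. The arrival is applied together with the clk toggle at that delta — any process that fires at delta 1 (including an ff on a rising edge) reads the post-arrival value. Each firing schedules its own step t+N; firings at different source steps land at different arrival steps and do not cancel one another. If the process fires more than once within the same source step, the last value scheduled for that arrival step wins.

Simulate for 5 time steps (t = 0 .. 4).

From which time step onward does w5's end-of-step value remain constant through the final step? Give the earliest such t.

t=0 Δ0: w5=1 w8=1 w7=0 w1=1 w4=1 w3=1 clk=0 w0=0 w6=1 w2=1
  Δ1: clk:0→1
  Δ2: w4:1→0
  Δ3: w6:1→0
  (3Δ to stable)
t=1 Δ0: w5=1 w8=1 w7=0 w1=1 w4=0 w3=1 clk=1 w0=0 w6=0 w2=1
  Δ1: clk:1→0
  (1Δ to stable)
t=2 Δ0: w5=1 w8=1 w7=0 w1=1 w4=0 w3=1 clk=0 w0=0 w6=0 w2=1
  Δ1: clk:0→1
  Δ2: w5:1→0
  (2Δ to stable)
t=3 Δ0: w5=0 w8=1 w7=0 w1=1 w4=0 w3=1 clk=1 w0=0 w6=0 w2=1
  Δ1: clk:1→0
  (1Δ to stable)
t=4 Δ0: w5=0 w8=1 w7=0 w1=1 w4=0 w3=1 clk=0 w0=0 w6=0 w2=1
  Δ1: clk:0→1
  (1Δ to stable)

2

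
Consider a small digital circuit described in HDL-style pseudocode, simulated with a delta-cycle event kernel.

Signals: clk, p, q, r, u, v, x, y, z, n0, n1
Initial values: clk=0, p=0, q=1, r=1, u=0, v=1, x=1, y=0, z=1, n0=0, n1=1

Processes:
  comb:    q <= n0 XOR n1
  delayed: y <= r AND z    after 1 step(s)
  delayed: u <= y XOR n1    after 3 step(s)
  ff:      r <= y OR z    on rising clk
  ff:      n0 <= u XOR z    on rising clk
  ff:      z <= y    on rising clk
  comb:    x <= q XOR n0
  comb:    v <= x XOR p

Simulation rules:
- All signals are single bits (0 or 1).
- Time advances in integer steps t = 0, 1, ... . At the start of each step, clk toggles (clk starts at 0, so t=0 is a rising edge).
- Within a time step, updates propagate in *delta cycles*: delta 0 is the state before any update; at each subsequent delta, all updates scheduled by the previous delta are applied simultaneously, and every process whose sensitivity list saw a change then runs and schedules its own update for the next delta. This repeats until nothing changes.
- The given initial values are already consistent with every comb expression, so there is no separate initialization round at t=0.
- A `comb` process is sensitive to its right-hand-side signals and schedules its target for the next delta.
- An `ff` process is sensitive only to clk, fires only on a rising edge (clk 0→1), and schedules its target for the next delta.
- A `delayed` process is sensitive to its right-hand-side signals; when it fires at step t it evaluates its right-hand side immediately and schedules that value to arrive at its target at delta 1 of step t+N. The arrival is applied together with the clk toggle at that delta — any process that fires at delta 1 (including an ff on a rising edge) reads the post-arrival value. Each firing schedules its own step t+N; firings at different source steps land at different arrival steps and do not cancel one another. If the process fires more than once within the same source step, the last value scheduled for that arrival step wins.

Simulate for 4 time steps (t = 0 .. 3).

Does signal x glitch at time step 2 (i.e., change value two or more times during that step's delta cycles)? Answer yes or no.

t0.Δ0 p=0 u=0 q=1 x=1 y=0 clk=0 r=1 n0=0 v=1 z=1 n1=1
t0.Δ1 p=0 u=0 q=1 x=1 y=0 clk=1 r=1 n0=0 v=1 z=1 n1=1
t0.Δ2 p=0 u=0 q=1 x=1 y=0 clk=1 r=1 n0=1 v=1 z=0 n1=1
t0.Δ3 p=0 u=0 q=0 x=0 y=0 clk=1 r=1 n0=1 v=1 z=0 n1=1
t0.Δ4 p=0 u=0 q=0 x=1 y=0 clk=1 r=1 n0=1 v=0 z=0 n1=1
t0.Δ5 p=0 u=0 q=0 x=1 y=0 clk=1 r=1 n0=1 v=1 z=0 n1=1
t1.Δ0 p=0 u=0 q=0 x=1 y=0 clk=1 r=1 n0=1 v=1 z=0 n1=1
t1.Δ1 p=0 u=0 q=0 x=1 y=0 clk=0 r=1 n0=1 v=1 z=0 n1=1
t2.Δ0 p=0 u=0 q=0 x=1 y=0 clk=0 r=1 n0=1 v=1 z=0 n1=1
t2.Δ1 p=0 u=0 q=0 x=1 y=0 clk=1 r=1 n0=1 v=1 z=0 n1=1
t2.Δ2 p=0 u=0 q=0 x=1 y=0 clk=1 r=0 n0=0 v=1 z=0 n1=1
t2.Δ3 p=0 u=0 q=1 x=0 y=0 clk=1 r=0 n0=0 v=1 z=0 n1=1
t2.Δ4 p=0 u=0 q=1 x=1 y=0 clk=1 r=0 n0=0 v=0 z=0 n1=1
t2.Δ5 p=0 u=0 q=1 x=1 y=0 clk=1 r=0 n0=0 v=1 z=0 n1=1
t3.Δ0 p=0 u=0 q=1 x=1 y=0 clk=1 r=0 n0=0 v=1 z=0 n1=1
t3.Δ1 p=0 u=0 q=1 x=1 y=0 clk=0 r=0 n0=0 v=1 z=0 n1=1

yes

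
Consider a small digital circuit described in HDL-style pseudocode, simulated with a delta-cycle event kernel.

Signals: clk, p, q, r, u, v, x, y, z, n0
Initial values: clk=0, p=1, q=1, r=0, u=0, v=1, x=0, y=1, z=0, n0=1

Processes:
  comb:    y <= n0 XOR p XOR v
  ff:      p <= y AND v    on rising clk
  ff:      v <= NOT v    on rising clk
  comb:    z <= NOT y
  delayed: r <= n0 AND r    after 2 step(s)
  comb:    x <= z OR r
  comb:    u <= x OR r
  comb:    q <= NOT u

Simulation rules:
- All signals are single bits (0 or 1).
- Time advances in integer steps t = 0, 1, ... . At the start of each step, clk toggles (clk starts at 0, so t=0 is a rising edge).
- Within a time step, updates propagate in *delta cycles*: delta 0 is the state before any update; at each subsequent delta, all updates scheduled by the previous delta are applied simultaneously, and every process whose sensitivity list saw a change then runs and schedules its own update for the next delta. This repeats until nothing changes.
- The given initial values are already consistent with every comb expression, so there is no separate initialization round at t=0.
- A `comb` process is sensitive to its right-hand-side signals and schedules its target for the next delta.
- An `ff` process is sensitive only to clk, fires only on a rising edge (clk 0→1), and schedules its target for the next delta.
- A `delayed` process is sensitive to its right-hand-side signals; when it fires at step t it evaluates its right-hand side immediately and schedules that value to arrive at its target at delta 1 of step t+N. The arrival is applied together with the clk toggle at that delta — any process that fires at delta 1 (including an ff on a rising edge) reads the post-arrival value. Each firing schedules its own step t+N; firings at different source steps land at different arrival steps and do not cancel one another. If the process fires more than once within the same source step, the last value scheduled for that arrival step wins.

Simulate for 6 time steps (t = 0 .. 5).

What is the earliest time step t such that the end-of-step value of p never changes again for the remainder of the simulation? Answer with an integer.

t=0 Δ0: p=1 v=1 z=0 clk=0 y=1 n0=1 u=0 q=1 x=0 r=0
  Δ1: clk:0→1
  Δ2: v:1→0
  Δ3: y:1→0
  Δ4: z:0→1
  Δ5: x:0→1
  Δ6: u:0→1
  Δ7: q:1→0
  (7Δ to stable)
t=1 Δ0: p=1 v=0 z=1 clk=1 y=0 n0=1 u=1 q=0 x=1 r=0
  Δ1: clk:1→0
  (1Δ to stable)
t=2 Δ0: p=1 v=0 z=1 clk=0 y=0 n0=1 u=1 q=0 x=1 r=0
  Δ1: clk:0→1
  Δ2: p:1→0, v:0→1
  (2Δ to stable)
t=3 Δ0: p=0 v=1 z=1 clk=1 y=0 n0=1 u=1 q=0 x=1 r=0
  Δ1: clk:1→0
  (1Δ to stable)
t=4 Δ0: p=0 v=1 z=1 clk=0 y=0 n0=1 u=1 q=0 x=1 r=0
  Δ1: clk:0→1
  Δ2: v:1→0
  Δ3: y:0→1
  Δ4: z:1→0
  Δ5: x:1→0
  Δ6: u:1→0
  Δ7: q:0→1
  (7Δ to stable)
t=5 Δ0: p=0 v=0 z=0 clk=1 y=1 n0=1 u=0 q=1 x=0 r=0
  Δ1: clk:1→0
  (1Δ to stable)

2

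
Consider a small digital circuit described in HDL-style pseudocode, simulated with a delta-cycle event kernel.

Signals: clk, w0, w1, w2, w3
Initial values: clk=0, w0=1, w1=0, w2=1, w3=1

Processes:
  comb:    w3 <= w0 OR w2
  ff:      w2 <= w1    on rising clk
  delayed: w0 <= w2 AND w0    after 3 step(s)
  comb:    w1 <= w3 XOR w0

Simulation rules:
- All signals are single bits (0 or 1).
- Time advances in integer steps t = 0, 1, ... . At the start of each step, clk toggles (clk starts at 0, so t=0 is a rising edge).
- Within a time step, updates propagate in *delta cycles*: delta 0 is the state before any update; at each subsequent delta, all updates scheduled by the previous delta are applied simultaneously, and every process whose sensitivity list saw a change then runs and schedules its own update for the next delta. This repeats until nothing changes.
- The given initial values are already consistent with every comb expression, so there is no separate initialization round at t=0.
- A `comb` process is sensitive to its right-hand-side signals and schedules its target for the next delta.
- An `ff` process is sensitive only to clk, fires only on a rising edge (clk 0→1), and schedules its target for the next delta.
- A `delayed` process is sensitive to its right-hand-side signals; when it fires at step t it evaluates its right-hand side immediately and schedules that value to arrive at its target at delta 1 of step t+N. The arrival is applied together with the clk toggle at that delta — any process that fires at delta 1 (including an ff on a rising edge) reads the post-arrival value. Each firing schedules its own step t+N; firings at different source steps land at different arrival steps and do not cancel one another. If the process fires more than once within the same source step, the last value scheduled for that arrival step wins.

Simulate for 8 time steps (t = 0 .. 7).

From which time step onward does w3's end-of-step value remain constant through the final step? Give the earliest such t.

3

t=0 Δ0: w2=1 w0=1 w3=1 w1=0 clk=0
  Δ1: clk:0→1
  Δ2: w2:1→0
  (2Δ to stable)
t=1 Δ0: w2=0 w0=1 w3=1 w1=0 clk=1
  Δ1: clk:1→0
  (1Δ to stable)
t=2 Δ0: w2=0 w0=1 w3=1 w1=0 clk=0
  Δ1: clk:0→1
  (1Δ to stable)
t=3 Δ0: w2=0 w0=1 w3=1 w1=0 clk=1
  Δ1: w0:1→0, clk:1→0
  Δ2: w3:1→0, w1:0→1
  Δ3: w1:1→0
  (3Δ to stable)
t=4 Δ0: w2=0 w0=0 w3=0 w1=0 clk=0
  Δ1: clk:0→1
  (1Δ to stable)
t=5 Δ0: w2=0 w0=0 w3=0 w1=0 clk=1
  Δ1: clk:1→0
  (1Δ to stable)
t=6 Δ0: w2=0 w0=0 w3=0 w1=0 clk=0
  Δ1: clk:0→1
  (1Δ to stable)
t=7 Δ0: w2=0 w0=0 w3=0 w1=0 clk=1
  Δ1: clk:1→0
  (1Δ to stable)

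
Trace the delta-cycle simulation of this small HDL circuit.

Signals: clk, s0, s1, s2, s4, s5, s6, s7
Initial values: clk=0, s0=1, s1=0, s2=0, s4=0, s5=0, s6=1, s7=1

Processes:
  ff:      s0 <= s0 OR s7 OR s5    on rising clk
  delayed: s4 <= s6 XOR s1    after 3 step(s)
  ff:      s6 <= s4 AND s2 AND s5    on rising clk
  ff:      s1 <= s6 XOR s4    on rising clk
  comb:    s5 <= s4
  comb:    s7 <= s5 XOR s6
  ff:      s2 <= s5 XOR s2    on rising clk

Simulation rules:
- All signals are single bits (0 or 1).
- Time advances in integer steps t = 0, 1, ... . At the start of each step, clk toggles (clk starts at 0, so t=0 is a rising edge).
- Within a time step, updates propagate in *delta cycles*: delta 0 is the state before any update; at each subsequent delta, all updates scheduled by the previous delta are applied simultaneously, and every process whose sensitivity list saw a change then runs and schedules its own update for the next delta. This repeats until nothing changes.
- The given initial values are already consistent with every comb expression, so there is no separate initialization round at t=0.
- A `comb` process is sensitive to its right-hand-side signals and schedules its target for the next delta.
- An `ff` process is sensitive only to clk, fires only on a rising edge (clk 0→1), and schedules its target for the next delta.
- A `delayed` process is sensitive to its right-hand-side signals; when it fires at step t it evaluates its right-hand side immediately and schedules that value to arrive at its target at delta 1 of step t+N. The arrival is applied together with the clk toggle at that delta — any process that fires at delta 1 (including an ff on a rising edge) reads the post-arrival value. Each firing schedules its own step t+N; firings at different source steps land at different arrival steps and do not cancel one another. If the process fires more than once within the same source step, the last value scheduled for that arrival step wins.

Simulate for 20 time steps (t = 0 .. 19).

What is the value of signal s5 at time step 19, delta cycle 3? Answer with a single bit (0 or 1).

0

[bits: s7,s0,s6,s4,clk,s1,s2,s5]
t=0: Δ0=11100000 Δ1=11101000 Δ2=11001100 Δ3=01001100 | 3Δ
t=1: Δ0=01001100 Δ1=01000100 | 1Δ
t=2: Δ0=01000100 Δ1=01001100 Δ2=01001000 | 2Δ
t=3: Δ0=01001000 Δ1=01010000 Δ2=01010001 Δ3=11010001 | 3Δ
t=4: Δ0=11010001 Δ1=11011001 Δ2=11011111 | 2Δ
t=5: Δ0=11011111 Δ1=11000111 Δ2=11000110 Δ3=01000110 | 3Δ
t=6: Δ0=01000110 Δ1=01001110 Δ2=01001010 | 2Δ
t=7: Δ0=01001010 Δ1=01010010 Δ2=01010011 Δ3=11010011 | 3Δ
t=8: Δ0=11010011 Δ1=11011011 Δ2=11111101 Δ3=01111101 | 3Δ
t=9: Δ0=01111101 Δ1=01100101 Δ2=01100100 Δ3=11100100 | 3Δ
t=10: Δ0=11100100 Δ1=11101100 Δ2=11001100 Δ3=01001100 | 3Δ
t=11: Δ0=01001100 Δ1=01000100 | 1Δ
t=12: Δ0=01000100 Δ1=01001100 Δ2=01001000 | 2Δ
t=13: Δ0=01001000 Δ1=01010000 Δ2=01010001 Δ3=11010001 | 3Δ
t=14: Δ0=11010001 Δ1=11011001 Δ2=11011111 | 2Δ
t=15: Δ0=11011111 Δ1=11000111 Δ2=11000110 Δ3=01000110 | 3Δ
t=16: Δ0=01000110 Δ1=01001110 Δ2=01001010 | 2Δ
t=17: Δ0=01001010 Δ1=01010010 Δ2=01010011 Δ3=11010011 | 3Δ
t=18: Δ0=11010011 Δ1=11011011 Δ2=11111101 Δ3=01111101 | 3Δ
t=19: Δ0=01111101 Δ1=01100101 Δ2=01100100 Δ3=11100100 | 3Δ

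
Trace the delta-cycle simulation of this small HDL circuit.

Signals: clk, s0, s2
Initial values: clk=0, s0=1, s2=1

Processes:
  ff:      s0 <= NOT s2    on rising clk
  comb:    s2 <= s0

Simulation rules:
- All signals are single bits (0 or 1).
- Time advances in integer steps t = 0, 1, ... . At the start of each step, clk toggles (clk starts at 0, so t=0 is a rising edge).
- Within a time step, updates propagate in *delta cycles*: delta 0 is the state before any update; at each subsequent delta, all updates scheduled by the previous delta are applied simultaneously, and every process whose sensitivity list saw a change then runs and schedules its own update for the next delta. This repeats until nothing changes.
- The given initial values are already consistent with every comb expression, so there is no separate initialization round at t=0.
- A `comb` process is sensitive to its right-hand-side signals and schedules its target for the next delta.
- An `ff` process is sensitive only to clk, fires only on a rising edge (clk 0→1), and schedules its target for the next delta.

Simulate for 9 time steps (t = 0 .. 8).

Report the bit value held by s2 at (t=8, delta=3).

0

[bits: s2,s0,clk]
t=0: Δ0=110 Δ1=111 Δ2=101 Δ3=001 | 3Δ
t=1: Δ0=001 Δ1=000 | 1Δ
t=2: Δ0=000 Δ1=001 Δ2=011 Δ3=111 | 3Δ
t=3: Δ0=111 Δ1=110 | 1Δ
t=4: Δ0=110 Δ1=111 Δ2=101 Δ3=001 | 3Δ
t=5: Δ0=001 Δ1=000 | 1Δ
t=6: Δ0=000 Δ1=001 Δ2=011 Δ3=111 | 3Δ
t=7: Δ0=111 Δ1=110 | 1Δ
t=8: Δ0=110 Δ1=111 Δ2=101 Δ3=001 | 3Δ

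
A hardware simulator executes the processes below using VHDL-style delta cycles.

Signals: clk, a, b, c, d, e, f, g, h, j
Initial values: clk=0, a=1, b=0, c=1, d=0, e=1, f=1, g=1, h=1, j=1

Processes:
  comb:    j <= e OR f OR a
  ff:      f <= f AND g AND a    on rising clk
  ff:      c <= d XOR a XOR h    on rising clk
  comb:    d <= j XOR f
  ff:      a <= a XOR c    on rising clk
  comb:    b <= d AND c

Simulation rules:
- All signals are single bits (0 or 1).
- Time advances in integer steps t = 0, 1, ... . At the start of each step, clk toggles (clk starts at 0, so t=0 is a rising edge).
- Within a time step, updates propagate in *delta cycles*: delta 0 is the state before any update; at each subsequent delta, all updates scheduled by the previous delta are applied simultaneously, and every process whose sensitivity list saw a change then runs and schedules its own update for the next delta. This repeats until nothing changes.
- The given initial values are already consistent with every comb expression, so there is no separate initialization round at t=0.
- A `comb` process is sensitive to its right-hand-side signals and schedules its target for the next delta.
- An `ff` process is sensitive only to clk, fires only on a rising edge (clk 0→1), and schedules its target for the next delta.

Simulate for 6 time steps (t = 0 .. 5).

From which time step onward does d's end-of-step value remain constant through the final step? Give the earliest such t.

2

t0.Δ0 b=0 d=0 c=1 e=1 clk=0 j=1 g=1 h=1 f=1 a=1
t0.Δ1 b=0 d=0 c=1 e=1 clk=1 j=1 g=1 h=1 f=1 a=1
t0.Δ2 b=0 d=0 c=0 e=1 clk=1 j=1 g=1 h=1 f=1 a=0
t1.Δ0 b=0 d=0 c=0 e=1 clk=1 j=1 g=1 h=1 f=1 a=0
t1.Δ1 b=0 d=0 c=0 e=1 clk=0 j=1 g=1 h=1 f=1 a=0
t2.Δ0 b=0 d=0 c=0 e=1 clk=0 j=1 g=1 h=1 f=1 a=0
t2.Δ1 b=0 d=0 c=0 e=1 clk=1 j=1 g=1 h=1 f=1 a=0
t2.Δ2 b=0 d=0 c=1 e=1 clk=1 j=1 g=1 h=1 f=0 a=0
t2.Δ3 b=0 d=1 c=1 e=1 clk=1 j=1 g=1 h=1 f=0 a=0
t2.Δ4 b=1 d=1 c=1 e=1 clk=1 j=1 g=1 h=1 f=0 a=0
t3.Δ0 b=1 d=1 c=1 e=1 clk=1 j=1 g=1 h=1 f=0 a=0
t3.Δ1 b=1 d=1 c=1 e=1 clk=0 j=1 g=1 h=1 f=0 a=0
t4.Δ0 b=1 d=1 c=1 e=1 clk=0 j=1 g=1 h=1 f=0 a=0
t4.Δ1 b=1 d=1 c=1 e=1 clk=1 j=1 g=1 h=1 f=0 a=0
t4.Δ2 b=1 d=1 c=0 e=1 clk=1 j=1 g=1 h=1 f=0 a=1
t4.Δ3 b=0 d=1 c=0 e=1 clk=1 j=1 g=1 h=1 f=0 a=1
t5.Δ0 b=0 d=1 c=0 e=1 clk=1 j=1 g=1 h=1 f=0 a=1
t5.Δ1 b=0 d=1 c=0 e=1 clk=0 j=1 g=1 h=1 f=0 a=1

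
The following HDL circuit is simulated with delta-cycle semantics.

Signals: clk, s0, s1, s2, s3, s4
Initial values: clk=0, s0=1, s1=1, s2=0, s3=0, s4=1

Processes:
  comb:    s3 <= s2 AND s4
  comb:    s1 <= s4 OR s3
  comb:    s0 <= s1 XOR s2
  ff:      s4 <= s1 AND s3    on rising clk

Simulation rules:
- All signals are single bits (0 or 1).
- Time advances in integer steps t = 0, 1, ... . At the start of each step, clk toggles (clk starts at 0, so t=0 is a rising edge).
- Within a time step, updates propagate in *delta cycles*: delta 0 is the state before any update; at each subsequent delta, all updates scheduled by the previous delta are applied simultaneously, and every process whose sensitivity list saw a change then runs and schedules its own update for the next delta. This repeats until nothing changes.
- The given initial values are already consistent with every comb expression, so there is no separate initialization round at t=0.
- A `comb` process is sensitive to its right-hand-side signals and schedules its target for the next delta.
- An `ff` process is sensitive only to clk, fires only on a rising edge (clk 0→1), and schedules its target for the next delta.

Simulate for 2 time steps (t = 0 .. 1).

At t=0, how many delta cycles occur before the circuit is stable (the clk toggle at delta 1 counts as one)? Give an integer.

4

t=0 Δ0: s0=1 clk=0 s1=1 s2=0 s4=1 s3=0
  Δ1: clk:0→1
  Δ2: s4:1→0
  Δ3: s1:1→0
  Δ4: s0:1→0
  (4Δ to stable)
t=1 Δ0: s0=0 clk=1 s1=0 s2=0 s4=0 s3=0
  Δ1: clk:1→0
  (1Δ to stable)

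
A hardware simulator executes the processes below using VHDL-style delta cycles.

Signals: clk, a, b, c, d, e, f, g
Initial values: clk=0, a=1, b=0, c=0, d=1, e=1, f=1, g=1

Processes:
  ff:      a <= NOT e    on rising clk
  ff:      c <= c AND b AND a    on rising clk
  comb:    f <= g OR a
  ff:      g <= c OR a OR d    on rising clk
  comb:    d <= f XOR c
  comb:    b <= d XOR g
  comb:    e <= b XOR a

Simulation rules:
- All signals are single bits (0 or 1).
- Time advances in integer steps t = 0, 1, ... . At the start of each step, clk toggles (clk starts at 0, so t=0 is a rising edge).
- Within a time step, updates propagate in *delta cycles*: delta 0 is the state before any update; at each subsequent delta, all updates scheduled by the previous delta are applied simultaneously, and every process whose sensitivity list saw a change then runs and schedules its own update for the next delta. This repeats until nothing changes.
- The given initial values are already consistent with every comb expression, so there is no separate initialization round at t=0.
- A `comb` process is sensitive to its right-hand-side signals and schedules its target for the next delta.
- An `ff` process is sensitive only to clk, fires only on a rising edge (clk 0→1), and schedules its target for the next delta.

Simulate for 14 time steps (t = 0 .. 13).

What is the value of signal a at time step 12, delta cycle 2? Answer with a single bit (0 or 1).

[bits: c,b,d,e,clk,f,a,g]
t=0: Δ0=00110111 Δ1=00111111 Δ2=00111101 Δ3=00101101 | 3Δ
t=1: Δ0=00101101 Δ1=00100101 | 1Δ
t=2: Δ0=00100101 Δ1=00101101 Δ2=00101111 Δ3=00111111 | 3Δ
t=3: Δ0=00111111 Δ1=00110111 | 1Δ
t=4: Δ0=00110111 Δ1=00111111 Δ2=00111101 Δ3=00101101 | 3Δ
t=5: Δ0=00101101 Δ1=00100101 | 1Δ
t=6: Δ0=00100101 Δ1=00101101 Δ2=00101111 Δ3=00111111 | 3Δ
t=7: Δ0=00111111 Δ1=00110111 | 1Δ
t=8: Δ0=00110111 Δ1=00111111 Δ2=00111101 Δ3=00101101 | 3Δ
t=9: Δ0=00101101 Δ1=00100101 | 1Δ
t=10: Δ0=00100101 Δ1=00101101 Δ2=00101111 Δ3=00111111 | 3Δ
t=11: Δ0=00111111 Δ1=00110111 | 1Δ
t=12: Δ0=00110111 Δ1=00111111 Δ2=00111101 Δ3=00101101 | 3Δ
t=13: Δ0=00101101 Δ1=00100101 | 1Δ

0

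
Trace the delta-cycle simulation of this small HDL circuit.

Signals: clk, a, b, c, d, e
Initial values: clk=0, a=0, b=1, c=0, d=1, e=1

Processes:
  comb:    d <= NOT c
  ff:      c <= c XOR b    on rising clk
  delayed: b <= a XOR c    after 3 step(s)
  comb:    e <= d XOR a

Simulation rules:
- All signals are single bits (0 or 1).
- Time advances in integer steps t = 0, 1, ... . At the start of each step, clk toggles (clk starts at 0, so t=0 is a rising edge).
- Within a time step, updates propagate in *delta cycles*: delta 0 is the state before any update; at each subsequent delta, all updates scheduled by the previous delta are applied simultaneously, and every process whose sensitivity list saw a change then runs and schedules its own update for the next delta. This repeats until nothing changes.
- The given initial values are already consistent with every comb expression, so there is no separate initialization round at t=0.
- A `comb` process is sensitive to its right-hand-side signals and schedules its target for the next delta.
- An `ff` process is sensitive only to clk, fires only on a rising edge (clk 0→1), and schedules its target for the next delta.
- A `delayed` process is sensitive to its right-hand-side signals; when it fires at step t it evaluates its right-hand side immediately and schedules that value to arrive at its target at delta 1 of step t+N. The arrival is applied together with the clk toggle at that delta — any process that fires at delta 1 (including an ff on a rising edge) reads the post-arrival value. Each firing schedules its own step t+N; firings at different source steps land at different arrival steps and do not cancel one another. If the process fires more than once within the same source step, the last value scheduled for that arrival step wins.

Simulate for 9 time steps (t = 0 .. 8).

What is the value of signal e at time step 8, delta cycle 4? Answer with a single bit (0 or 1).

1

t0.Δ0 d=1 b=1 clk=0 e=1 c=0 a=0
t0.Δ1 d=1 b=1 clk=1 e=1 c=0 a=0
t0.Δ2 d=1 b=1 clk=1 e=1 c=1 a=0
t0.Δ3 d=0 b=1 clk=1 e=1 c=1 a=0
t0.Δ4 d=0 b=1 clk=1 e=0 c=1 a=0
t1.Δ0 d=0 b=1 clk=1 e=0 c=1 a=0
t1.Δ1 d=0 b=1 clk=0 e=0 c=1 a=0
t2.Δ0 d=0 b=1 clk=0 e=0 c=1 a=0
t2.Δ1 d=0 b=1 clk=1 e=0 c=1 a=0
t2.Δ2 d=0 b=1 clk=1 e=0 c=0 a=0
t2.Δ3 d=1 b=1 clk=1 e=0 c=0 a=0
t2.Δ4 d=1 b=1 clk=1 e=1 c=0 a=0
t3.Δ0 d=1 b=1 clk=1 e=1 c=0 a=0
t3.Δ1 d=1 b=1 clk=0 e=1 c=0 a=0
t4.Δ0 d=1 b=1 clk=0 e=1 c=0 a=0
t4.Δ1 d=1 b=1 clk=1 e=1 c=0 a=0
t4.Δ2 d=1 b=1 clk=1 e=1 c=1 a=0
t4.Δ3 d=0 b=1 clk=1 e=1 c=1 a=0
t4.Δ4 d=0 b=1 clk=1 e=0 c=1 a=0
t5.Δ0 d=0 b=1 clk=1 e=0 c=1 a=0
t5.Δ1 d=0 b=0 clk=0 e=0 c=1 a=0
t6.Δ0 d=0 b=0 clk=0 e=0 c=1 a=0
t6.Δ1 d=0 b=0 clk=1 e=0 c=1 a=0
t7.Δ0 d=0 b=0 clk=1 e=0 c=1 a=0
t7.Δ1 d=0 b=1 clk=0 e=0 c=1 a=0
t8.Δ0 d=0 b=1 clk=0 e=0 c=1 a=0
t8.Δ1 d=0 b=1 clk=1 e=0 c=1 a=0
t8.Δ2 d=0 b=1 clk=1 e=0 c=0 a=0
t8.Δ3 d=1 b=1 clk=1 e=0 c=0 a=0
t8.Δ4 d=1 b=1 clk=1 e=1 c=0 a=0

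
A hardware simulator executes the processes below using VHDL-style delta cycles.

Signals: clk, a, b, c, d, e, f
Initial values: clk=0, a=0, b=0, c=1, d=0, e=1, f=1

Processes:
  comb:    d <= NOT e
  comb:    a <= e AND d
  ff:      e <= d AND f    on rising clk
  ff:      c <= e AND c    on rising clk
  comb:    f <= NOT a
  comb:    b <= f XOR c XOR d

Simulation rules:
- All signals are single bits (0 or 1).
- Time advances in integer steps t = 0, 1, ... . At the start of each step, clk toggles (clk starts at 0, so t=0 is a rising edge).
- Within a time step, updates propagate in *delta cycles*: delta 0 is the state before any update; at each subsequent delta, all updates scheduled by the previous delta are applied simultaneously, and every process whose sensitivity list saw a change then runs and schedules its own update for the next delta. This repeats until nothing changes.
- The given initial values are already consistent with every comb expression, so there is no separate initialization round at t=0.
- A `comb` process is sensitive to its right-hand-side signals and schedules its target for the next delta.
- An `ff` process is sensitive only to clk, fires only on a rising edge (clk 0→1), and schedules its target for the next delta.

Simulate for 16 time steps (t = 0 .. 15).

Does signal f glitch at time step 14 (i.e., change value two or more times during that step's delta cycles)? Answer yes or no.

t0.Δ0 c=1 a=0 d=0 b=0 clk=0 e=1 f=1
t0.Δ1 c=1 a=0 d=0 b=0 clk=1 e=1 f=1
t0.Δ2 c=1 a=0 d=0 b=0 clk=1 e=0 f=1
t0.Δ3 c=1 a=0 d=1 b=0 clk=1 e=0 f=1
t0.Δ4 c=1 a=0 d=1 b=1 clk=1 e=0 f=1
t1.Δ0 c=1 a=0 d=1 b=1 clk=1 e=0 f=1
t1.Δ1 c=1 a=0 d=1 b=1 clk=0 e=0 f=1
t2.Δ0 c=1 a=0 d=1 b=1 clk=0 e=0 f=1
t2.Δ1 c=1 a=0 d=1 b=1 clk=1 e=0 f=1
t2.Δ2 c=0 a=0 d=1 b=1 clk=1 e=1 f=1
t2.Δ3 c=0 a=1 d=0 b=0 clk=1 e=1 f=1
t2.Δ4 c=0 a=0 d=0 b=1 clk=1 e=1 f=0
t2.Δ5 c=0 a=0 d=0 b=0 clk=1 e=1 f=1
t2.Δ6 c=0 a=0 d=0 b=1 clk=1 e=1 f=1
t3.Δ0 c=0 a=0 d=0 b=1 clk=1 e=1 f=1
t3.Δ1 c=0 a=0 d=0 b=1 clk=0 e=1 f=1
t4.Δ0 c=0 a=0 d=0 b=1 clk=0 e=1 f=1
t4.Δ1 c=0 a=0 d=0 b=1 clk=1 e=1 f=1
t4.Δ2 c=0 a=0 d=0 b=1 clk=1 e=0 f=1
t4.Δ3 c=0 a=0 d=1 b=1 clk=1 e=0 f=1
t4.Δ4 c=0 a=0 d=1 b=0 clk=1 e=0 f=1
t5.Δ0 c=0 a=0 d=1 b=0 clk=1 e=0 f=1
t5.Δ1 c=0 a=0 d=1 b=0 clk=0 e=0 f=1
t6.Δ0 c=0 a=0 d=1 b=0 clk=0 e=0 f=1
t6.Δ1 c=0 a=0 d=1 b=0 clk=1 e=0 f=1
t6.Δ2 c=0 a=0 d=1 b=0 clk=1 e=1 f=1
t6.Δ3 c=0 a=1 d=0 b=0 clk=1 e=1 f=1
t6.Δ4 c=0 a=0 d=0 b=1 clk=1 e=1 f=0
t6.Δ5 c=0 a=0 d=0 b=0 clk=1 e=1 f=1
t6.Δ6 c=0 a=0 d=0 b=1 clk=1 e=1 f=1
t7.Δ0 c=0 a=0 d=0 b=1 clk=1 e=1 f=1
t7.Δ1 c=0 a=0 d=0 b=1 clk=0 e=1 f=1
t8.Δ0 c=0 a=0 d=0 b=1 clk=0 e=1 f=1
t8.Δ1 c=0 a=0 d=0 b=1 clk=1 e=1 f=1
t8.Δ2 c=0 a=0 d=0 b=1 clk=1 e=0 f=1
t8.Δ3 c=0 a=0 d=1 b=1 clk=1 e=0 f=1
t8.Δ4 c=0 a=0 d=1 b=0 clk=1 e=0 f=1
t9.Δ0 c=0 a=0 d=1 b=0 clk=1 e=0 f=1
t9.Δ1 c=0 a=0 d=1 b=0 clk=0 e=0 f=1
t10.Δ0 c=0 a=0 d=1 b=0 clk=0 e=0 f=1
t10.Δ1 c=0 a=0 d=1 b=0 clk=1 e=0 f=1
t10.Δ2 c=0 a=0 d=1 b=0 clk=1 e=1 f=1
t10.Δ3 c=0 a=1 d=0 b=0 clk=1 e=1 f=1
t10.Δ4 c=0 a=0 d=0 b=1 clk=1 e=1 f=0
t10.Δ5 c=0 a=0 d=0 b=0 clk=1 e=1 f=1
t10.Δ6 c=0 a=0 d=0 b=1 clk=1 e=1 f=1
t11.Δ0 c=0 a=0 d=0 b=1 clk=1 e=1 f=1
t11.Δ1 c=0 a=0 d=0 b=1 clk=0 e=1 f=1
t12.Δ0 c=0 a=0 d=0 b=1 clk=0 e=1 f=1
t12.Δ1 c=0 a=0 d=0 b=1 clk=1 e=1 f=1
t12.Δ2 c=0 a=0 d=0 b=1 clk=1 e=0 f=1
t12.Δ3 c=0 a=0 d=1 b=1 clk=1 e=0 f=1
t12.Δ4 c=0 a=0 d=1 b=0 clk=1 e=0 f=1
t13.Δ0 c=0 a=0 d=1 b=0 clk=1 e=0 f=1
t13.Δ1 c=0 a=0 d=1 b=0 clk=0 e=0 f=1
t14.Δ0 c=0 a=0 d=1 b=0 clk=0 e=0 f=1
t14.Δ1 c=0 a=0 d=1 b=0 clk=1 e=0 f=1
t14.Δ2 c=0 a=0 d=1 b=0 clk=1 e=1 f=1
t14.Δ3 c=0 a=1 d=0 b=0 clk=1 e=1 f=1
t14.Δ4 c=0 a=0 d=0 b=1 clk=1 e=1 f=0
t14.Δ5 c=0 a=0 d=0 b=0 clk=1 e=1 f=1
t14.Δ6 c=0 a=0 d=0 b=1 clk=1 e=1 f=1
t15.Δ0 c=0 a=0 d=0 b=1 clk=1 e=1 f=1
t15.Δ1 c=0 a=0 d=0 b=1 clk=0 e=1 f=1

yes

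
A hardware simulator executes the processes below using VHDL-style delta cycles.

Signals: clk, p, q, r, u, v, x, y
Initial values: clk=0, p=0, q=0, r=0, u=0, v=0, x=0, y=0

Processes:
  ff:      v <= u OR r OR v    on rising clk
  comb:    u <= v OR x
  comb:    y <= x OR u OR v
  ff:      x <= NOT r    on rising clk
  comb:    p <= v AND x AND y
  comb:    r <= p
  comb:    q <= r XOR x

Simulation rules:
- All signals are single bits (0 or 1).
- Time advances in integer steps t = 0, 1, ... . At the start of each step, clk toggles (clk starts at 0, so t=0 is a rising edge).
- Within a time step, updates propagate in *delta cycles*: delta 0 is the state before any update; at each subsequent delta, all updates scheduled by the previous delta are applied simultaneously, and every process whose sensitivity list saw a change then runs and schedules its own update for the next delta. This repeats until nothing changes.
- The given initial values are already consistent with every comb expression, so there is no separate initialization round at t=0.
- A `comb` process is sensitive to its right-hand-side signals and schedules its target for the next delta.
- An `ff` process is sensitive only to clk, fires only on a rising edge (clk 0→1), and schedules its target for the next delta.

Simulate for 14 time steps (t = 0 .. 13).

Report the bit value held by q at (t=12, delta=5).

t=0 Δ0: y=0 x=0 p=0 v=0 q=0 r=0 clk=0 u=0
  Δ1: clk:0→1
  Δ2: x:0→1
  Δ3: y:0→1, q:0→1, u:0→1
  (3Δ to stable)
t=1 Δ0: y=1 x=1 p=0 v=0 q=1 r=0 clk=1 u=1
  Δ1: clk:1→0
  (1Δ to stable)
t=2 Δ0: y=1 x=1 p=0 v=0 q=1 r=0 clk=0 u=1
  Δ1: clk:0→1
  Δ2: v:0→1
  Δ3: p:0→1
  Δ4: r:0→1
  Δ5: q:1→0
  (5Δ to stable)
t=3 Δ0: y=1 x=1 p=1 v=1 q=0 r=1 clk=1 u=1
  Δ1: clk:1→0
  (1Δ to stable)
t=4 Δ0: y=1 x=1 p=1 v=1 q=0 r=1 clk=0 u=1
  Δ1: clk:0→1
  Δ2: x:1→0
  Δ3: p:1→0, q:0→1
  Δ4: r:1→0
  Δ5: q:1→0
  (5Δ to stable)
t=5 Δ0: y=1 x=0 p=0 v=1 q=0 r=0 clk=1 u=1
  Δ1: clk:1→0
  (1Δ to stable)
t=6 Δ0: y=1 x=0 p=0 v=1 q=0 r=0 clk=0 u=1
  Δ1: clk:0→1
  Δ2: x:0→1
  Δ3: p:0→1, q:0→1
  Δ4: r:0→1
  Δ5: q:1→0
  (5Δ to stable)
t=7 Δ0: y=1 x=1 p=1 v=1 q=0 r=1 clk=1 u=1
  Δ1: clk:1→0
  (1Δ to stable)
t=8 Δ0: y=1 x=1 p=1 v=1 q=0 r=1 clk=0 u=1
  Δ1: clk:0→1
  Δ2: x:1→0
  Δ3: p:1→0, q:0→1
  Δ4: r:1→0
  Δ5: q:1→0
  (5Δ to stable)
t=9 Δ0: y=1 x=0 p=0 v=1 q=0 r=0 clk=1 u=1
  Δ1: clk:1→0
  (1Δ to stable)
t=10 Δ0: y=1 x=0 p=0 v=1 q=0 r=0 clk=0 u=1
  Δ1: clk:0→1
  Δ2: x:0→1
  Δ3: p:0→1, q:0→1
  Δ4: r:0→1
  Δ5: q:1→0
  (5Δ to stable)
t=11 Δ0: y=1 x=1 p=1 v=1 q=0 r=1 clk=1 u=1
  Δ1: clk:1→0
  (1Δ to stable)
t=12 Δ0: y=1 x=1 p=1 v=1 q=0 r=1 clk=0 u=1
  Δ1: clk:0→1
  Δ2: x:1→0
  Δ3: p:1→0, q:0→1
  Δ4: r:1→0
  Δ5: q:1→0
  (5Δ to stable)
t=13 Δ0: y=1 x=0 p=0 v=1 q=0 r=0 clk=1 u=1
  Δ1: clk:1→0
  (1Δ to stable)

0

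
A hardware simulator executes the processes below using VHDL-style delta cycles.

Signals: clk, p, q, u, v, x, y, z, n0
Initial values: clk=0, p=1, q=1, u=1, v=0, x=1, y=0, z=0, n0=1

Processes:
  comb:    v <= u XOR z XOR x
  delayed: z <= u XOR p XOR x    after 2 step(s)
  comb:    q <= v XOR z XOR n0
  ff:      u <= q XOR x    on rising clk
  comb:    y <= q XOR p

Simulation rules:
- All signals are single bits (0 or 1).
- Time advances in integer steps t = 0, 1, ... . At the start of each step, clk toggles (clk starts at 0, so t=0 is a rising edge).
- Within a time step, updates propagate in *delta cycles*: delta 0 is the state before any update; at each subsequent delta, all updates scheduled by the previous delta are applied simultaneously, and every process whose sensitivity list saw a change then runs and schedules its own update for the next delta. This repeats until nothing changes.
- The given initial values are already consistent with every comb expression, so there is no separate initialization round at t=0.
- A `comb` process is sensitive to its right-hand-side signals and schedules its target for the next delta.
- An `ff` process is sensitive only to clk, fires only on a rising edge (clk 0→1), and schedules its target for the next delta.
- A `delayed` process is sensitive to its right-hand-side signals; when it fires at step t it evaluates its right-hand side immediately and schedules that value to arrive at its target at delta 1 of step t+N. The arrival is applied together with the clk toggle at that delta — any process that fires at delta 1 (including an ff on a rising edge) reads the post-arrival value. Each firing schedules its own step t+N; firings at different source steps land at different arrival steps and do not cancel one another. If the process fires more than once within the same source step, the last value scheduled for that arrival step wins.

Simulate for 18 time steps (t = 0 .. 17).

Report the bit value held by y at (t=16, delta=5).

1

t0.Δ0 x=1 v=0 z=0 p=1 y=0 q=1 clk=0 n0=1 u=1
t0.Δ1 x=1 v=0 z=0 p=1 y=0 q=1 clk=1 n0=1 u=1
t0.Δ2 x=1 v=0 z=0 p=1 y=0 q=1 clk=1 n0=1 u=0
t0.Δ3 x=1 v=1 z=0 p=1 y=0 q=1 clk=1 n0=1 u=0
t0.Δ4 x=1 v=1 z=0 p=1 y=0 q=0 clk=1 n0=1 u=0
t0.Δ5 x=1 v=1 z=0 p=1 y=1 q=0 clk=1 n0=1 u=0
t1.Δ0 x=1 v=1 z=0 p=1 y=1 q=0 clk=1 n0=1 u=0
t1.Δ1 x=1 v=1 z=0 p=1 y=1 q=0 clk=0 n0=1 u=0
t2.Δ0 x=1 v=1 z=0 p=1 y=1 q=0 clk=0 n0=1 u=0
t2.Δ1 x=1 v=1 z=0 p=1 y=1 q=0 clk=1 n0=1 u=0
t2.Δ2 x=1 v=1 z=0 p=1 y=1 q=0 clk=1 n0=1 u=1
t2.Δ3 x=1 v=0 z=0 p=1 y=1 q=0 clk=1 n0=1 u=1
t2.Δ4 x=1 v=0 z=0 p=1 y=1 q=1 clk=1 n0=1 u=1
t2.Δ5 x=1 v=0 z=0 p=1 y=0 q=1 clk=1 n0=1 u=1
t3.Δ0 x=1 v=0 z=0 p=1 y=0 q=1 clk=1 n0=1 u=1
t3.Δ1 x=1 v=0 z=0 p=1 y=0 q=1 clk=0 n0=1 u=1
t4.Δ0 x=1 v=0 z=0 p=1 y=0 q=1 clk=0 n0=1 u=1
t4.Δ1 x=1 v=0 z=1 p=1 y=0 q=1 clk=1 n0=1 u=1
t4.Δ2 x=1 v=1 z=1 p=1 y=0 q=0 clk=1 n0=1 u=0
t4.Δ3 x=1 v=0 z=1 p=1 y=1 q=1 clk=1 n0=1 u=0
t4.Δ4 x=1 v=0 z=1 p=1 y=0 q=0 clk=1 n0=1 u=0
t4.Δ5 x=1 v=0 z=1 p=1 y=1 q=0 clk=1 n0=1 u=0
t5.Δ0 x=1 v=0 z=1 p=1 y=1 q=0 clk=1 n0=1 u=0
t5.Δ1 x=1 v=0 z=1 p=1 y=1 q=0 clk=0 n0=1 u=0
t6.Δ0 x=1 v=0 z=1 p=1 y=1 q=0 clk=0 n0=1 u=0
t6.Δ1 x=1 v=0 z=0 p=1 y=1 q=0 clk=1 n0=1 u=0
t6.Δ2 x=1 v=1 z=0 p=1 y=1 q=1 clk=1 n0=1 u=1
t6.Δ3 x=1 v=0 z=0 p=1 y=0 q=0 clk=1 n0=1 u=1
t6.Δ4 x=1 v=0 z=0 p=1 y=1 q=1 clk=1 n0=1 u=1
t6.Δ5 x=1 v=0 z=0 p=1 y=0 q=1 clk=1 n0=1 u=1
t7.Δ0 x=1 v=0 z=0 p=1 y=0 q=1 clk=1 n0=1 u=1
t7.Δ1 x=1 v=0 z=0 p=1 y=0 q=1 clk=0 n0=1 u=1
t8.Δ0 x=1 v=0 z=0 p=1 y=0 q=1 clk=0 n0=1 u=1
t8.Δ1 x=1 v=0 z=1 p=1 y=0 q=1 clk=1 n0=1 u=1
t8.Δ2 x=1 v=1 z=1 p=1 y=0 q=0 clk=1 n0=1 u=0
t8.Δ3 x=1 v=0 z=1 p=1 y=1 q=1 clk=1 n0=1 u=0
t8.Δ4 x=1 v=0 z=1 p=1 y=0 q=0 clk=1 n0=1 u=0
t8.Δ5 x=1 v=0 z=1 p=1 y=1 q=0 clk=1 n0=1 u=0
t9.Δ0 x=1 v=0 z=1 p=1 y=1 q=0 clk=1 n0=1 u=0
t9.Δ1 x=1 v=0 z=1 p=1 y=1 q=0 clk=0 n0=1 u=0
t10.Δ0 x=1 v=0 z=1 p=1 y=1 q=0 clk=0 n0=1 u=0
t10.Δ1 x=1 v=0 z=0 p=1 y=1 q=0 clk=1 n0=1 u=0
t10.Δ2 x=1 v=1 z=0 p=1 y=1 q=1 clk=1 n0=1 u=1
t10.Δ3 x=1 v=0 z=0 p=1 y=0 q=0 clk=1 n0=1 u=1
t10.Δ4 x=1 v=0 z=0 p=1 y=1 q=1 clk=1 n0=1 u=1
t10.Δ5 x=1 v=0 z=0 p=1 y=0 q=1 clk=1 n0=1 u=1
t11.Δ0 x=1 v=0 z=0 p=1 y=0 q=1 clk=1 n0=1 u=1
t11.Δ1 x=1 v=0 z=0 p=1 y=0 q=1 clk=0 n0=1 u=1
t12.Δ0 x=1 v=0 z=0 p=1 y=0 q=1 clk=0 n0=1 u=1
t12.Δ1 x=1 v=0 z=1 p=1 y=0 q=1 clk=1 n0=1 u=1
t12.Δ2 x=1 v=1 z=1 p=1 y=0 q=0 clk=1 n0=1 u=0
t12.Δ3 x=1 v=0 z=1 p=1 y=1 q=1 clk=1 n0=1 u=0
t12.Δ4 x=1 v=0 z=1 p=1 y=0 q=0 clk=1 n0=1 u=0
t12.Δ5 x=1 v=0 z=1 p=1 y=1 q=0 clk=1 n0=1 u=0
t13.Δ0 x=1 v=0 z=1 p=1 y=1 q=0 clk=1 n0=1 u=0
t13.Δ1 x=1 v=0 z=1 p=1 y=1 q=0 clk=0 n0=1 u=0
t14.Δ0 x=1 v=0 z=1 p=1 y=1 q=0 clk=0 n0=1 u=0
t14.Δ1 x=1 v=0 z=0 p=1 y=1 q=0 clk=1 n0=1 u=0
t14.Δ2 x=1 v=1 z=0 p=1 y=1 q=1 clk=1 n0=1 u=1
t14.Δ3 x=1 v=0 z=0 p=1 y=0 q=0 clk=1 n0=1 u=1
t14.Δ4 x=1 v=0 z=0 p=1 y=1 q=1 clk=1 n0=1 u=1
t14.Δ5 x=1 v=0 z=0 p=1 y=0 q=1 clk=1 n0=1 u=1
t15.Δ0 x=1 v=0 z=0 p=1 y=0 q=1 clk=1 n0=1 u=1
t15.Δ1 x=1 v=0 z=0 p=1 y=0 q=1 clk=0 n0=1 u=1
t16.Δ0 x=1 v=0 z=0 p=1 y=0 q=1 clk=0 n0=1 u=1
t16.Δ1 x=1 v=0 z=1 p=1 y=0 q=1 clk=1 n0=1 u=1
t16.Δ2 x=1 v=1 z=1 p=1 y=0 q=0 clk=1 n0=1 u=0
t16.Δ3 x=1 v=0 z=1 p=1 y=1 q=1 clk=1 n0=1 u=0
t16.Δ4 x=1 v=0 z=1 p=1 y=0 q=0 clk=1 n0=1 u=0
t16.Δ5 x=1 v=0 z=1 p=1 y=1 q=0 clk=1 n0=1 u=0
t17.Δ0 x=1 v=0 z=1 p=1 y=1 q=0 clk=1 n0=1 u=0
t17.Δ1 x=1 v=0 z=1 p=1 y=1 q=0 clk=0 n0=1 u=0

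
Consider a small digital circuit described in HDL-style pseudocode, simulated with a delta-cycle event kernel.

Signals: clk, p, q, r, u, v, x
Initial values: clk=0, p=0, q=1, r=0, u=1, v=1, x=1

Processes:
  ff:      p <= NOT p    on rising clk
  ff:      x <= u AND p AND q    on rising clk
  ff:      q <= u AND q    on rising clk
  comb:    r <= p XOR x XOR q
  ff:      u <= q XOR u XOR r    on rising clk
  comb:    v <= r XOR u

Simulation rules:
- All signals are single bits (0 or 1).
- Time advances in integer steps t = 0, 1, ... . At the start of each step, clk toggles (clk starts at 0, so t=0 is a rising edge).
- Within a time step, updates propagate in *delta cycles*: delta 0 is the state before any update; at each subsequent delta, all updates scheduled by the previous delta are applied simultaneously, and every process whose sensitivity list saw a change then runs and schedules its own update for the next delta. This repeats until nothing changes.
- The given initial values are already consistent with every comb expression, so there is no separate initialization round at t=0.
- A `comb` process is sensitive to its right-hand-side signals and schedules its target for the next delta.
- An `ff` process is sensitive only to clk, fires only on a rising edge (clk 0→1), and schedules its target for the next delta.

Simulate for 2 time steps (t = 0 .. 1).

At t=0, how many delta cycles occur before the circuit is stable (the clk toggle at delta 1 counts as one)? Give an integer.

t0.Δ0 clk=0 x=1 q=1 u=1 v=1 r=0 p=0
t0.Δ1 clk=1 x=1 q=1 u=1 v=1 r=0 p=0
t0.Δ2 clk=1 x=0 q=1 u=0 v=1 r=0 p=1
t0.Δ3 clk=1 x=0 q=1 u=0 v=0 r=0 p=1
t1.Δ0 clk=1 x=0 q=1 u=0 v=0 r=0 p=1
t1.Δ1 clk=0 x=0 q=1 u=0 v=0 r=0 p=1

3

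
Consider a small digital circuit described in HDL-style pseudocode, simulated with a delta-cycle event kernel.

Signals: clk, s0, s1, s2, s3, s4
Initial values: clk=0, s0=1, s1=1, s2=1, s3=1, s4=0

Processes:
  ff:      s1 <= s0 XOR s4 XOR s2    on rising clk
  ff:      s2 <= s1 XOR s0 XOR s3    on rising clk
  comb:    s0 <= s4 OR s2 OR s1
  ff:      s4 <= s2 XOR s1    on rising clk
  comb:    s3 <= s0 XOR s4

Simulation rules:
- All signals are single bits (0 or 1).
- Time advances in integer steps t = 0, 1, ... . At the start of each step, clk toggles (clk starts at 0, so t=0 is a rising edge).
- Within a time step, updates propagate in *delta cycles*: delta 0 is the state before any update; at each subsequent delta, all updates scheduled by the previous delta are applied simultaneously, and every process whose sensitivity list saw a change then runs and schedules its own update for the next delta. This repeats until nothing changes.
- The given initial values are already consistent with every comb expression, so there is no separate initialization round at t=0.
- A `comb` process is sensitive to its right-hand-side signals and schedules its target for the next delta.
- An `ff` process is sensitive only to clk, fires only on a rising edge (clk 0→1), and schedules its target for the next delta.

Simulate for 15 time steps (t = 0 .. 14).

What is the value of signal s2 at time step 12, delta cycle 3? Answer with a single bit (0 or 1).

t0.Δ0 s2=1 s3=1 clk=0 s4=0 s1=1 s0=1
t0.Δ1 s2=1 s3=1 clk=1 s4=0 s1=1 s0=1
t0.Δ2 s2=1 s3=1 clk=1 s4=0 s1=0 s0=1
t1.Δ0 s2=1 s3=1 clk=1 s4=0 s1=0 s0=1
t1.Δ1 s2=1 s3=1 clk=0 s4=0 s1=0 s0=1
t2.Δ0 s2=1 s3=1 clk=0 s4=0 s1=0 s0=1
t2.Δ1 s2=1 s3=1 clk=1 s4=0 s1=0 s0=1
t2.Δ2 s2=0 s3=1 clk=1 s4=1 s1=0 s0=1
t2.Δ3 s2=0 s3=0 clk=1 s4=1 s1=0 s0=1
t3.Δ0 s2=0 s3=0 clk=1 s4=1 s1=0 s0=1
t3.Δ1 s2=0 s3=0 clk=0 s4=1 s1=0 s0=1
t4.Δ0 s2=0 s3=0 clk=0 s4=1 s1=0 s0=1
t4.Δ1 s2=0 s3=0 clk=1 s4=1 s1=0 s0=1
t4.Δ2 s2=1 s3=0 clk=1 s4=0 s1=0 s0=1
t4.Δ3 s2=1 s3=1 clk=1 s4=0 s1=0 s0=1
t5.Δ0 s2=1 s3=1 clk=1 s4=0 s1=0 s0=1
t5.Δ1 s2=1 s3=1 clk=0 s4=0 s1=0 s0=1
t6.Δ0 s2=1 s3=1 clk=0 s4=0 s1=0 s0=1
t6.Δ1 s2=1 s3=1 clk=1 s4=0 s1=0 s0=1
t6.Δ2 s2=0 s3=1 clk=1 s4=1 s1=0 s0=1
t6.Δ3 s2=0 s3=0 clk=1 s4=1 s1=0 s0=1
t7.Δ0 s2=0 s3=0 clk=1 s4=1 s1=0 s0=1
t7.Δ1 s2=0 s3=0 clk=0 s4=1 s1=0 s0=1
t8.Δ0 s2=0 s3=0 clk=0 s4=1 s1=0 s0=1
t8.Δ1 s2=0 s3=0 clk=1 s4=1 s1=0 s0=1
t8.Δ2 s2=1 s3=0 clk=1 s4=0 s1=0 s0=1
t8.Δ3 s2=1 s3=1 clk=1 s4=0 s1=0 s0=1
t9.Δ0 s2=1 s3=1 clk=1 s4=0 s1=0 s0=1
t9.Δ1 s2=1 s3=1 clk=0 s4=0 s1=0 s0=1
t10.Δ0 s2=1 s3=1 clk=0 s4=0 s1=0 s0=1
t10.Δ1 s2=1 s3=1 clk=1 s4=0 s1=0 s0=1
t10.Δ2 s2=0 s3=1 clk=1 s4=1 s1=0 s0=1
t10.Δ3 s2=0 s3=0 clk=1 s4=1 s1=0 s0=1
t11.Δ0 s2=0 s3=0 clk=1 s4=1 s1=0 s0=1
t11.Δ1 s2=0 s3=0 clk=0 s4=1 s1=0 s0=1
t12.Δ0 s2=0 s3=0 clk=0 s4=1 s1=0 s0=1
t12.Δ1 s2=0 s3=0 clk=1 s4=1 s1=0 s0=1
t12.Δ2 s2=1 s3=0 clk=1 s4=0 s1=0 s0=1
t12.Δ3 s2=1 s3=1 clk=1 s4=0 s1=0 s0=1
t13.Δ0 s2=1 s3=1 clk=1 s4=0 s1=0 s0=1
t13.Δ1 s2=1 s3=1 clk=0 s4=0 s1=0 s0=1
t14.Δ0 s2=1 s3=1 clk=0 s4=0 s1=0 s0=1
t14.Δ1 s2=1 s3=1 clk=1 s4=0 s1=0 s0=1
t14.Δ2 s2=0 s3=1 clk=1 s4=1 s1=0 s0=1
t14.Δ3 s2=0 s3=0 clk=1 s4=1 s1=0 s0=1

1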